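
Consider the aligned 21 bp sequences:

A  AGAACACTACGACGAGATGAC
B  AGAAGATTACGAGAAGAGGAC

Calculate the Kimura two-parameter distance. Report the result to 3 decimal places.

0.287

Of 21 sites, 2 differences are transitions and 3 are transversions, so P = 2/21 ≈ 0.095238 and Q = 3/21 ≈ 0.142857.
Under the Kimura two-parameter model, d = −½ ln(1 − 2P − Q) − ¼ ln(1 − 2Q).
1 − 2P − Q = 0.666667, giving −½ ln(0.666667) = 0.202732.
1 − 2Q = 0.714286, giving −¼ ln(0.714286) = 0.084118.
d = 0.202732 + 0.084118 = 0.286850.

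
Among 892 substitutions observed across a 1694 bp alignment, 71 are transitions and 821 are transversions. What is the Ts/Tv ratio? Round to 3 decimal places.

0.086

R = 71/821 = 0.086479… ≈ 0.086 (to 3 d.p.).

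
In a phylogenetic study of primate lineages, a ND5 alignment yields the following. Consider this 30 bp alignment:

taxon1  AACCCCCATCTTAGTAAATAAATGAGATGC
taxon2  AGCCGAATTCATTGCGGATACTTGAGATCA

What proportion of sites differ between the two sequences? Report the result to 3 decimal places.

The sequences differ at 14 of 30 positions.
p = 14/30 = 0.466666… ≈ 0.467 (to 3 d.p.).

0.467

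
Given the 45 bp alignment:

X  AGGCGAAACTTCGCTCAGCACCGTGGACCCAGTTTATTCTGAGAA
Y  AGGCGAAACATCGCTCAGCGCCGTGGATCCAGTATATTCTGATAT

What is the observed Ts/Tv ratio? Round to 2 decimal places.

0.50

Transitions are A↔G and C↔T; transversions are all other mismatches.
Transitions: 2. Transversions: 4.
R = 2/4 = 0.50.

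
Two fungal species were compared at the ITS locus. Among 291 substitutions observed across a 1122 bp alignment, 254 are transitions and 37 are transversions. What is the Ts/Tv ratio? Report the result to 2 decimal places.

R = 254/37 = 6.864864… ≈ 6.86 (to 2 d.p.).

6.86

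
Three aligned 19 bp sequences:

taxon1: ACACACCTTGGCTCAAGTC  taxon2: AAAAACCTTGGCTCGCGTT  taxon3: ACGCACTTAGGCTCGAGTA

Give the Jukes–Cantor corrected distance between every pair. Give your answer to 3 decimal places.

d(taxon1,taxon2) = 0.324, d(taxon1,taxon3) = 0.324, d(taxon2,taxon3) = 0.507

taxon1–taxon2: 5/19 sites differ → p ≈ 0.263158, d = −0.75 ln(1 − 0.350877) = 0.324100 ≈ 0.324.
taxon1–taxon3: 5/19 sites differ → p ≈ 0.263158, d = −0.75 ln(1 − 0.350877) = 0.324100 ≈ 0.324.
taxon2–taxon3: 7/19 sites differ → p ≈ 0.368421, d = −0.75 ln(1 − 0.491228) = 0.506816 ≈ 0.507.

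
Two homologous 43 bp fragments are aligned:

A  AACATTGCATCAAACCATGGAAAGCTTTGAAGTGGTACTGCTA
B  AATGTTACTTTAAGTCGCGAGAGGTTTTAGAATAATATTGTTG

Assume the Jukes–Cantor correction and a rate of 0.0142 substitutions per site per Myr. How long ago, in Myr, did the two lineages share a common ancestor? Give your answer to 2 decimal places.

27.81

The sequences differ at 21 of 43 sites, so p = 21/43 ≈ 0.488372.
d = −(3/4) ln(1 − 4p/3) = −0.75 ln(1 − 0.651163) = −0.75 ln(0.348837)
  = −0.75 × (-1.053151) = 0.789863 substitutions/site.
Under a molecular clock d = 2μt, so t = d/(2μ) = 0.789863 / (2 × 0.0142) = 27.81 Myr.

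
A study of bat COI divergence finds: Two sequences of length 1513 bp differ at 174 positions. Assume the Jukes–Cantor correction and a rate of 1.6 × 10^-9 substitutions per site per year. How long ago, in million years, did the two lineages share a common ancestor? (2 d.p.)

p = 174/1513 ≈ 0.115003.
d = −(3/4) ln(1 − 4p/3) = −0.75 ln(1 − 0.153337) = −0.75 ln(0.846663)
  = −0.75 × (-0.166453) = 0.124840 substitutions/site.
Under a molecular clock d = 2μt, so t = d/(2μ) = 0.124840 / (2 × 1.6 × 10^-9) = 39.01 million years.

39.01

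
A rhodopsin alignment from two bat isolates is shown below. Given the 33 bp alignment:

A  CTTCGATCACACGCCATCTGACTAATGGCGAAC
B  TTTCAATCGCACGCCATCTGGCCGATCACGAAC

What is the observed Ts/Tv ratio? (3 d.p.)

7.000

Transitions are A↔G and C↔T; transversions are all other mismatches.
Transitions: 7. Transversions: 1.
R = 7/1 = 7.000.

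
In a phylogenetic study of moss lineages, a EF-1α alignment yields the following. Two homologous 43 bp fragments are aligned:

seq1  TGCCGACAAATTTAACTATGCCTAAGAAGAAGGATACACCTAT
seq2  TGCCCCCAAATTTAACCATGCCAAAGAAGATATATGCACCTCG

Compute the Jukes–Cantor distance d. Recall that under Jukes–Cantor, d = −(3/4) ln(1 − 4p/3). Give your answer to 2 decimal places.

0.28

The sequences differ at 10 of 43 sites (5, 6, 17, 23, 31, 32, 33, 36, 42, 43), so p = 10/43 ≈ 0.232558.
d = −(3/4) ln(1 − 4p/3) = −0.75 ln(1 − 0.310077) = −0.75 ln(0.689923)
  = −0.75 × (-0.371175) = 0.278381 substitutions/site.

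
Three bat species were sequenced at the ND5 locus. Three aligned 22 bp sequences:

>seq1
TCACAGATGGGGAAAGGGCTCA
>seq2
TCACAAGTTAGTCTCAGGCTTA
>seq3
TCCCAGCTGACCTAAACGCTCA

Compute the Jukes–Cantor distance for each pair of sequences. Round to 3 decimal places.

seq1–seq2: 10/22 sites differ → p ≈ 0.454545, d = −0.75 ln(1 − 0.60606) = 0.698667 ≈ 0.699.
seq1–seq3: 8/22 sites differ → p ≈ 0.363636, d = −0.75 ln(1 − 0.484848) = 0.497470 ≈ 0.497.
seq2–seq3: 11/22 sites differ → p = 0.5, d = −0.75 ln(1 − 0.666667) = 0.823960 ≈ 0.824.

d(seq1,seq2) = 0.699, d(seq1,seq3) = 0.497, d(seq2,seq3) = 0.824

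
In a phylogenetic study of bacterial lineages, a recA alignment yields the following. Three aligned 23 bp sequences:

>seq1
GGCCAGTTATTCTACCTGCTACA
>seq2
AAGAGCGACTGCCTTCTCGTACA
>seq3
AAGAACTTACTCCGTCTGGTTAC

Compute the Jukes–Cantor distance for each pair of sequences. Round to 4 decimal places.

seq1–seq2: 15/23 sites differ → p ≈ 0.652174, d = −0.75 ln(1 − 0.869565) = 1.527660 ≈ 1.5277.
seq1–seq3: 13/23 sites differ → p ≈ 0.565217, d = −0.75 ln(1 − 0.753623) = 1.050669 ≈ 1.0507.
seq2–seq3: 11/23 sites differ → p ≈ 0.478261, d = −0.75 ln(1 − 0.637681) = 0.761423 ≈ 0.7614.

d(seq1,seq2) = 1.5277, d(seq1,seq3) = 1.0507, d(seq2,seq3) = 0.7614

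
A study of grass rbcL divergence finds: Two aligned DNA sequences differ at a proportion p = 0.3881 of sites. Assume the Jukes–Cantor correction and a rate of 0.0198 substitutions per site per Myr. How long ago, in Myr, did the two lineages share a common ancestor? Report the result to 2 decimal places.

13.80

d = −(3/4) ln(1 − 4p/3) = −0.75 ln(1 − 0.517467) = −0.75 ln(0.482533)
  = −0.75 × (-0.728706) = 0.546530 substitutions/site.
Under a molecular clock d = 2μt, so t = d/(2μ) = 0.546530 / (2 × 0.0198) = 13.80 Myr.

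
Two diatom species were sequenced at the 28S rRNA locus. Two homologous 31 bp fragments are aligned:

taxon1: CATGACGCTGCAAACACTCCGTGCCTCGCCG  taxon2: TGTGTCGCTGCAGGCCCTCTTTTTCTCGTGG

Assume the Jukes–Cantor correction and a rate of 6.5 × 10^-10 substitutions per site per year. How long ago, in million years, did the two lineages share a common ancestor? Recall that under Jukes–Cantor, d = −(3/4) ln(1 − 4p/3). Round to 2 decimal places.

The sequences differ at 12 of 31 sites, so p = 12/31 ≈ 0.387097.
d = −(3/4) ln(1 − 4p/3) = −0.75 ln(1 − 0.516129) = −0.75 ln(0.483871)
  = −0.75 × (-0.725937) = 0.544453 substitutions/site.
Under a molecular clock d = 2μt, so t = d/(2μ) = 0.544453 / (2 × 6.5 × 10^-10) = 418.81 million years.

418.81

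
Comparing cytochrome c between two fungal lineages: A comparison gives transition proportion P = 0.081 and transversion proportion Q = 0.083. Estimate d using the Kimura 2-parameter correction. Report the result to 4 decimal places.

Under the Kimura two-parameter model, d = −½ ln(1 − 2P − Q) − ¼ ln(1 − 2Q).
1 − 2P − Q = 0.755, giving −½ ln(0.755) = 0.140519.
1 − 2Q = 0.834, giving −¼ ln(0.834) = 0.045380.
d = 0.140519 + 0.045380 = 0.185899.

0.1859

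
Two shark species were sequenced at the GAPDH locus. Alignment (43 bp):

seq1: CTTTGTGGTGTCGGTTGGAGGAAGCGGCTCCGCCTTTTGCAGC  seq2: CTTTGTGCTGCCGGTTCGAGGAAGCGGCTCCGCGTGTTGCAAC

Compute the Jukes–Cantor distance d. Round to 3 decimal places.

0.154

The sequences differ at 6 of 43 sites (8, 11, 17, 34, 36, 42), so p = 6/43 ≈ 0.139535.
d = −(3/4) ln(1 − 4p/3) = −0.75 ln(1 − 0.186047) = −0.75 ln(0.813953)
  = −0.75 × (-0.205853) = 0.154390 substitutions/site.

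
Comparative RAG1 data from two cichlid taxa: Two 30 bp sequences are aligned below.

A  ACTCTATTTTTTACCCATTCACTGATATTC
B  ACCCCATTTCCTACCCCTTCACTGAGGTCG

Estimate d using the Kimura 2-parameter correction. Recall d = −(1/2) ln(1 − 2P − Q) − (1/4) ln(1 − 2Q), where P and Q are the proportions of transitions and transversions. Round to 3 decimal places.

0.402

Of 30 sites, 6 differences are transitions and 3 are transversions, so P = 6/30 = 0.2 and Q = 3/30 = 0.1.
Under the Kimura two-parameter model, d = −½ ln(1 − 2P − Q) − ¼ ln(1 − 2Q).
1 − 2P − Q = 0.5, giving −½ ln(0.5) = 0.346574.
1 − 2Q = 0.8, giving −¼ ln(0.8) = 0.055786.
d = 0.346574 + 0.055786 = 0.402360.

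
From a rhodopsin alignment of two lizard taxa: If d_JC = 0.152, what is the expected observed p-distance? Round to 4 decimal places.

0.1376

p = (3/4)(1 − e^(−4d/3)) = 0.75 × (1 − e^(-0.202667)) = 0.75 × (1 − 0.816550) = 0.137588.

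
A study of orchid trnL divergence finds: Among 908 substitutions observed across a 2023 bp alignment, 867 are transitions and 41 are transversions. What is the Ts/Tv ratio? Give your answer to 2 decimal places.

21.15

R = 867/41 = 21.146341… ≈ 21.15 (to 2 d.p.).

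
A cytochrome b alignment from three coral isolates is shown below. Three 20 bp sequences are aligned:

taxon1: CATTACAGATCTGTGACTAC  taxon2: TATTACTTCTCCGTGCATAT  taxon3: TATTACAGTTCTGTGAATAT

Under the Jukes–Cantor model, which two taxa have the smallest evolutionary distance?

taxon1–taxon2: 8/20 differ, p = 0.400, d = 0.572.
taxon1–taxon3: 4/20 differ, p = 0.200, d = 0.233.
taxon2–taxon3: 5/20 differ, p = 0.250, d = 0.304.
The smallest distance is between taxon1 and taxon3.

taxon1 and taxon3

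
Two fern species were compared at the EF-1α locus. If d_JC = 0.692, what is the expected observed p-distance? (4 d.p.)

0.4519

p = (3/4)(1 − e^(−4d/3)) = 0.75 × (1 − e^(-0.922667)) = 0.75 × (1 − 0.397458) = 0.451907.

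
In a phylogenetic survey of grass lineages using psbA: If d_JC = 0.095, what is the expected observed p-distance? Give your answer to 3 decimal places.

p = (3/4)(1 − e^(−4d/3)) = 0.75 × (1 − e^(-0.126667)) = 0.75 × (1 − 0.881027) = 0.089230.

0.089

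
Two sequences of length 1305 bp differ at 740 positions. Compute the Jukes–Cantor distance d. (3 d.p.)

1.058

p = 740/1305 ≈ 0.56705.
d = −(3/4) ln(1 − 4p/3) = −0.75 ln(1 − 0.756067) = −0.75 ln(0.243933)
  = −0.75 × (-1.410862) = 1.058147 substitutions/site.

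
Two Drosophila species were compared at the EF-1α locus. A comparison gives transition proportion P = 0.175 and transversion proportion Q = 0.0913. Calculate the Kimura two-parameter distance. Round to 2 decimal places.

Under the Kimura two-parameter model, d = −½ ln(1 − 2P − Q) − ¼ ln(1 − 2Q).
1 − 2P − Q = 0.5587, giving −½ ln(0.5587) = 0.291071.
1 − 2Q = 0.8174, giving −¼ ln(0.8174) = 0.050407.
d = 0.291071 + 0.050407 = 0.341478.

0.34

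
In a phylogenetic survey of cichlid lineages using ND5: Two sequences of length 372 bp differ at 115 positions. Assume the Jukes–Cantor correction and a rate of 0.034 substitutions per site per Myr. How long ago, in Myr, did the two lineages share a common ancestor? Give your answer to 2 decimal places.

5.86

p = 115/372 ≈ 0.30914.
d = −(3/4) ln(1 − 4p/3) = −0.75 ln(1 − 0.412187) = −0.75 ln(0.587813)
  = −0.75 × (-0.531346) = 0.398510 substitutions/site.
Under a molecular clock d = 2μt, so t = d/(2μ) = 0.398510 / (2 × 0.034) = 5.86 Myr.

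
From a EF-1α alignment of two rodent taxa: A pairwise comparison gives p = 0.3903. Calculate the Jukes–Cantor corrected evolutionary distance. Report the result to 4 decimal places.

d = −(3/4) ln(1 − 4p/3) = −0.75 ln(1 − 0.5204) = −0.75 ln(0.4796)
  = −0.75 × (-0.734803) = 0.551102 substitutions/site.

0.5511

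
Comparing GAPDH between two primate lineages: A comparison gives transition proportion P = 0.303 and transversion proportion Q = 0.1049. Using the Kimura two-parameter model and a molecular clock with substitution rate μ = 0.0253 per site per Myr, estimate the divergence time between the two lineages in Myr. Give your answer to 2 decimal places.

Under the Kimura two-parameter model, d = −½ ln(1 − 2P − Q) − ¼ ln(1 − 2Q).
1 − 2P − Q = 0.2891, giving −½ ln(0.2891) = 0.620491.
1 − 2Q = 0.7902, giving −¼ ln(0.7902) = 0.058867.
d = 0.620491 + 0.058867 = 0.679358.
Under a molecular clock d = 2μt, so t = d/(2μ) = 0.679358 / (2 × 0.0253) = 13.43 Myr.

13.43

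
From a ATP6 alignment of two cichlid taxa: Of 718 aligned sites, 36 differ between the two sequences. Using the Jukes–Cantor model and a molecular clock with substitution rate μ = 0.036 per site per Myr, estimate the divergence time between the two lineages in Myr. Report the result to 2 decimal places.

p = 36/718 ≈ 0.050139.
d = −(3/4) ln(1 − 4p/3) = −0.75 ln(1 − 0.066852) = −0.75 ln(0.933148)
  = −0.75 × (-0.069191) = 0.051893 substitutions/site.
Under a molecular clock d = 2μt, so t = d/(2μ) = 0.051893 / (2 × 0.036) = 0.72 Myr.

0.72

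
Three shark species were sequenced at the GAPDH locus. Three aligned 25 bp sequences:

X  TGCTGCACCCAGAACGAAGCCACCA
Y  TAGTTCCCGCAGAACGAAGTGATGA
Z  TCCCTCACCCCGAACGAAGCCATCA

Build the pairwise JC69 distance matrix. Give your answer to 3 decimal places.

X–Y: 9/25 sites differ → p = 0.36, d = −0.75 ln(1 − 0.48) = 0.490445 ≈ 0.490.
X–Z: 5/25 sites differ → p = 0.2, d = −0.75 ln(1 − 0.266667) = 0.232617 ≈ 0.233.
Y–Z: 9/25 sites differ → p = 0.36, d = −0.75 ln(1 − 0.48) = 0.490445 ≈ 0.490.

d(X,Y) = 0.490, d(X,Z) = 0.233, d(Y,Z) = 0.490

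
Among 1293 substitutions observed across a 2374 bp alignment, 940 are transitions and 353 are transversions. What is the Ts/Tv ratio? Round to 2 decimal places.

R = 940/353 = 2.662889… ≈ 2.66 (to 2 d.p.).

2.66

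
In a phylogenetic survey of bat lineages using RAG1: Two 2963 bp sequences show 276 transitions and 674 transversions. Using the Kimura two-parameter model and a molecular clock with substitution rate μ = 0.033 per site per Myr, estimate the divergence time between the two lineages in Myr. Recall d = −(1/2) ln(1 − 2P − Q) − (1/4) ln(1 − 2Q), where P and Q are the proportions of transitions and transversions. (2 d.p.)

6.34

P = 276/2963 ≈ 0.093149 and Q = 674/2963 ≈ 0.227472.
Under the Kimura two-parameter model, d = −½ ln(1 − 2P − Q) − ¼ ln(1 − 2Q).
1 − 2P − Q = 0.58623, giving −½ ln(0.58623) = 0.267022.
1 − 2Q = 0.545056, giving −¼ ln(0.545056) = 0.151717.
d = 0.267022 + 0.151717 = 0.418739.
Under a molecular clock d = 2μt, so t = d/(2μ) = 0.418739 / (2 × 0.033) = 6.34 Myr.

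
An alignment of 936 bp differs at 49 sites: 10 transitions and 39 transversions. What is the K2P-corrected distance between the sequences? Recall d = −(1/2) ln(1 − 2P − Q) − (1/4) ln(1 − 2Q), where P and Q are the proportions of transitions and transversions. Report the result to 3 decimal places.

P = 10/936 ≈ 0.010684 and Q = 39/936 ≈ 0.041667.
Under the Kimura two-parameter model, d = −½ ln(1 − 2P − Q) − ¼ ln(1 − 2Q).
1 − 2P − Q = 0.936965, giving −½ ln(0.936965) = 0.032555.
1 − 2Q = 0.916666, giving −¼ ln(0.916666) = 0.021753.
d = 0.032555 + 0.021753 = 0.054308.

0.054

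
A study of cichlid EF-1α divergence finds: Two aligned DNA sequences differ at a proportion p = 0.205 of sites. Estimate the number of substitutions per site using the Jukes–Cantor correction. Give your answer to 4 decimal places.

0.2395

d = −(3/4) ln(1 − 4p/3) = −0.75 ln(1 − 0.273333) = −0.75 ln(0.726667)
  = −0.75 × (-0.319287) = 0.239465 substitutions/site.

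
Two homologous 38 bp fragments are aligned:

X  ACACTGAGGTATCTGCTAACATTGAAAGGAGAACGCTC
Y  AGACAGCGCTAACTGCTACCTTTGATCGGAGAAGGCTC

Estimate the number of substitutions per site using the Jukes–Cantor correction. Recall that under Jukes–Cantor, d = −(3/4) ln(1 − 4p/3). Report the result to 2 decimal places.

0.32

The sequences differ at 10 of 38 sites (2, 5, 7, 9, 12, 19, 21, 26, 27, 34), so p = 10/38 ≈ 0.263158.
d = −(3/4) ln(1 − 4p/3) = −0.75 ln(1 − 0.350877) = −0.75 ln(0.649123)
  = −0.75 × (-0.432133) = 0.324100 substitutions/site.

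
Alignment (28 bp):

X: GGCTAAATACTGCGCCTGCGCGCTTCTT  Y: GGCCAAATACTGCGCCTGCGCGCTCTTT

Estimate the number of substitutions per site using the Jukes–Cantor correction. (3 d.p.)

The sequences differ at 3 of 28 sites (4, 25, 26), so p = 3/28 ≈ 0.107143.
d = −(3/4) ln(1 − 4p/3) = −0.75 ln(1 − 0.142857) = −0.75 ln(0.857143)
  = −0.75 × (-0.154151) = 0.115613 substitutions/site.

0.116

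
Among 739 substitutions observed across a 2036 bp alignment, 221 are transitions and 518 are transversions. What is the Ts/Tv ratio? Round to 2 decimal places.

R = 221/518 = 0.426640… ≈ 0.43 (to 2 d.p.).

0.43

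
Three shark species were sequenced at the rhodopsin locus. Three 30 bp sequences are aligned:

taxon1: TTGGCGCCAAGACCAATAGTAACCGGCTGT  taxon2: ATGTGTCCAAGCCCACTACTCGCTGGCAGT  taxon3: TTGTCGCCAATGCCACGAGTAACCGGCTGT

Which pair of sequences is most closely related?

taxon1–taxon2: 11/30 differ, p = 0.367, d = 0.503.
taxon1–taxon3: 5/30 differ, p = 0.167, d = 0.188.
taxon2–taxon3: 11/30 differ, p = 0.367, d = 0.503.
The smallest distance is between taxon1 and taxon3.

taxon1 and taxon3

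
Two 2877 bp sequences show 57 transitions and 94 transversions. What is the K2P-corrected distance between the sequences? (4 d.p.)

P = 57/2877 ≈ 0.019812 and Q = 94/2877 ≈ 0.032673.
Under the Kimura two-parameter model, d = −½ ln(1 − 2P − Q) − ¼ ln(1 − 2Q).
1 − 2P − Q = 0.927703, giving −½ ln(0.927703) = 0.037522.
1 − 2Q = 0.934654, giving −¼ ln(0.934654) = 0.016895.
d = 0.037522 + 0.016895 = 0.054417.

0.0544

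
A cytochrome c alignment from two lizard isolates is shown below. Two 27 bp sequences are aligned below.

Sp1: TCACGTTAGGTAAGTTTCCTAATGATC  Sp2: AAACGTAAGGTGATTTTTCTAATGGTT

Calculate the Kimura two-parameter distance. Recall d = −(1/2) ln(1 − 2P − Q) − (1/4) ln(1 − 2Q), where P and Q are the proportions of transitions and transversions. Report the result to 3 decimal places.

Of 27 sites, 4 differences are transitions and 4 are transversions, so P = 4/27 ≈ 0.148148 and Q = 4/27 ≈ 0.148148.
Under the Kimura two-parameter model, d = −½ ln(1 − 2P − Q) − ¼ ln(1 − 2Q).
1 − 2P − Q = 0.555556, giving −½ ln(0.555556) = 0.293893.
1 − 2Q = 0.703704, giving −¼ ln(0.703704) = 0.087849.
d = 0.293893 + 0.087849 = 0.381742.

0.382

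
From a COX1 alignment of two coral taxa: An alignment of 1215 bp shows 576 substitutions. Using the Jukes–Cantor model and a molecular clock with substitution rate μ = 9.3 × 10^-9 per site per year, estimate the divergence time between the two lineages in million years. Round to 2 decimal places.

p = 576/1215 ≈ 0.474074.
d = −(3/4) ln(1 − 4p/3) = −0.75 ln(1 − 0.632099) = −0.75 ln(0.367901)
  = −0.75 × (-0.999941) = 0.749956 substitutions/site.
Under a molecular clock d = 2μt, so t = d/(2μ) = 0.749956 / (2 × 9.3 × 10^-9) = 40.32 million years.

40.32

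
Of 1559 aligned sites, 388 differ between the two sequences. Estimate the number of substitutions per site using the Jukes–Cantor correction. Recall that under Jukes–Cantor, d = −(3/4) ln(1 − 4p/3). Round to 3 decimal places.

0.302

p = 388/1559 ≈ 0.248877.
d = −(3/4) ln(1 − 4p/3) = −0.75 ln(1 − 0.331836) = −0.75 ln(0.668164)
  = −0.75 × (-0.403222) = 0.302417 substitutions/site.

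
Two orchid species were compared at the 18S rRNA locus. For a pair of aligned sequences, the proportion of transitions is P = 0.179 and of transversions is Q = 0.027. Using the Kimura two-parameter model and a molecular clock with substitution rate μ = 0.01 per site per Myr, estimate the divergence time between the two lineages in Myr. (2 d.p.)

Under the Kimura two-parameter model, d = −½ ln(1 − 2P − Q) − ¼ ln(1 − 2Q).
1 − 2P − Q = 0.615, giving −½ ln(0.615) = 0.243067.
1 − 2Q = 0.946, giving −¼ ln(0.946) = 0.013878.
d = 0.243067 + 0.013878 = 0.256945.
Under a molecular clock d = 2μt, so t = d/(2μ) = 0.256945 / (2 × 0.01) = 12.85 Myr.

12.85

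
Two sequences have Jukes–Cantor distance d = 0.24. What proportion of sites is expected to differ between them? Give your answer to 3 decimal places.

0.205

p = (3/4)(1 − e^(−4d/3)) = 0.75 × (1 − e^(-0.32)) = 0.75 × (1 − 0.726149) = 0.205388.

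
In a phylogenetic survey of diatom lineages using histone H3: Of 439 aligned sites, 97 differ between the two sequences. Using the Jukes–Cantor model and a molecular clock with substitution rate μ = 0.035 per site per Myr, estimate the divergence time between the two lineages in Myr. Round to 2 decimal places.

p = 97/439 ≈ 0.220957.
d = −(3/4) ln(1 − 4p/3) = −0.75 ln(1 − 0.294609) = −0.75 ln(0.705391)
  = −0.75 × (-0.349003) = 0.261752 substitutions/site.
Under a molecular clock d = 2μt, so t = d/(2μ) = 0.261752 / (2 × 0.035) = 3.74 Myr.

3.74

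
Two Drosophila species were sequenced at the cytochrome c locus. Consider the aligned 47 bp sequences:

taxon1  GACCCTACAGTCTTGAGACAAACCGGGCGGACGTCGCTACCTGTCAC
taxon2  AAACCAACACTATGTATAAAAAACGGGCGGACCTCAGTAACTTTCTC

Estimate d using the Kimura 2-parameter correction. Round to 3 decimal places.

Of 47 sites, 2 differences are transitions and 14 are transversions, so P = 2/47 ≈ 0.042553 and Q = 14/47 ≈ 0.297872.
Under the Kimura two-parameter model, d = −½ ln(1 − 2P − Q) − ¼ ln(1 − 2Q).
1 − 2P − Q = 0.617022, giving −½ ln(0.617022) = 0.241425.
1 − 2Q = 0.404256, giving −¼ ln(0.404256) = 0.226427.
d = 0.241425 + 0.226427 = 0.467852.

0.468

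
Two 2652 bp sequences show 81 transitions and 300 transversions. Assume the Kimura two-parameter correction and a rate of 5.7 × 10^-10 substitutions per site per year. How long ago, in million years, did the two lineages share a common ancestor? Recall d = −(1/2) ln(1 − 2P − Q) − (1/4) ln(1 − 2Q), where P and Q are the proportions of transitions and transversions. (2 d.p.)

140.20

P = 81/2652 ≈ 0.030543 and Q = 300/2652 ≈ 0.113122.
Under the Kimura two-parameter model, d = −½ ln(1 − 2P − Q) − ¼ ln(1 − 2Q).
1 − 2P − Q = 0.825792, giving −½ ln(0.825792) = 0.095706.
1 − 2Q = 0.773756, giving −¼ ln(0.773756) = 0.064125.
d = 0.095706 + 0.064125 = 0.159831.
Under a molecular clock d = 2μt, so t = d/(2μ) = 0.159831 / (2 × 5.7 × 10^-10) = 140.20 million years.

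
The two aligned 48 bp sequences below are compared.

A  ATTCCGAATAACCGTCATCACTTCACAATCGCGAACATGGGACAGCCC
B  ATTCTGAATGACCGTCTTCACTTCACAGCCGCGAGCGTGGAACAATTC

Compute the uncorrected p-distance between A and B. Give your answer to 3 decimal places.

The sequences differ at 11 of 48 positions.
p = 11/48 = 0.229166… ≈ 0.229 (to 3 d.p.).

0.229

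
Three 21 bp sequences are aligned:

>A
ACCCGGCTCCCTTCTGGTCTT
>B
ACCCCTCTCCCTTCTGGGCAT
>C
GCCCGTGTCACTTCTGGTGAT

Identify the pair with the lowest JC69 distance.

A and B

A–B: 4/21 differ, p = 0.190, d = 0.220.
A–C: 6/21 differ, p = 0.286, d = 0.360.
B–C: 6/21 differ, p = 0.286, d = 0.360.
The smallest distance is between A and B.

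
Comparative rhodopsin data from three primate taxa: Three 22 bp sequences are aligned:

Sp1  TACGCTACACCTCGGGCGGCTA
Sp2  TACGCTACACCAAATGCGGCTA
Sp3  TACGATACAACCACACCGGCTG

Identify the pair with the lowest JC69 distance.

Sp1 and Sp2

Sp1–Sp2: 4/22 differ, p = 0.182, d = 0.208.
Sp1–Sp3: 8/22 differ, p = 0.364, d = 0.497.
Sp2–Sp3: 7/22 differ, p = 0.318, d = 0.414.
The smallest distance is between Sp1 and Sp2.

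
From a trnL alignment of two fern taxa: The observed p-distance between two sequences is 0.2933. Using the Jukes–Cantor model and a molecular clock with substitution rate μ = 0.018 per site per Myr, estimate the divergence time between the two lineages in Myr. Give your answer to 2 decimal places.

10.33

d = −(3/4) ln(1 − 4p/3) = −0.75 ln(1 − 0.391067) = −0.75 ln(0.608933)
  = −0.75 × (-0.496047) = 0.372035 substitutions/site.
Under a molecular clock d = 2μt, so t = d/(2μ) = 0.372035 / (2 × 0.018) = 10.33 Myr.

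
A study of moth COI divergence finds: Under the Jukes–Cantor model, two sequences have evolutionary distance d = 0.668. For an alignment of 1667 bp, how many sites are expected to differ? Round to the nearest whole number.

737

Invert JC69: p = (3/4)(1 − e^(−4d/3)) = 0.75 × (1 − e^(-0.890667)) = 0.75 × (1 − 0.410382) = 0.442214.
Expected differing sites = pL ≈ 0.442214 × 1667 = 737.170738 ≈ 737.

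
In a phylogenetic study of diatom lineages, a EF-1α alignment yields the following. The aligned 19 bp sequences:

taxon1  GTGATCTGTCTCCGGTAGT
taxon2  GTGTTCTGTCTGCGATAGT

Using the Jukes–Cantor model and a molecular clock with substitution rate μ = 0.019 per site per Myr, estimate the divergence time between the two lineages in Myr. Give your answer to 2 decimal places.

4.67

The sequences differ at 3 of 19 sites (4, 12, 15), so p = 3/19 ≈ 0.157895.
d = −(3/4) ln(1 − 4p/3) = −0.75 ln(1 − 0.210527) = −0.75 ln(0.789473)
  = −0.75 × (-0.236390) = 0.177293 substitutions/site.
Under a molecular clock d = 2μt, so t = d/(2μ) = 0.177293 / (2 × 0.019) = 4.67 Myr.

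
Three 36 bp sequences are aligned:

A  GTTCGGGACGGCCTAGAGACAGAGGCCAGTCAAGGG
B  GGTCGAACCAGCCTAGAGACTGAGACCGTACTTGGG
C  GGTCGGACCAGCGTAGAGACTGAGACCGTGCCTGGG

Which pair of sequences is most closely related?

A–B: 12/36 differ, p = 0.333, d = 0.441.
A–C: 12/36 differ, p = 0.333, d = 0.441.
B–C: 4/36 differ, p = 0.111, d = 0.120.
The smallest distance is between B and C.

B and C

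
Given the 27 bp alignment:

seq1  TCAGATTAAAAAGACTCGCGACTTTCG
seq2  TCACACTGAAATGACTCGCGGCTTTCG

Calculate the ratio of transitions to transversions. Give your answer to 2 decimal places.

Transitions are A↔G and C↔T; transversions are all other mismatches.
Transitions: 3. Transversions: 2.
R = 3/2 = 1.50.

1.50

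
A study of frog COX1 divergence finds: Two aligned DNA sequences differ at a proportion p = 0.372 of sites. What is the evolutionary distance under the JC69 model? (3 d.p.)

0.514

d = −(3/4) ln(1 − 4p/3) = −0.75 ln(1 − 0.496) = −0.75 ln(0.504)
  = −0.75 × (-0.685179) = 0.513884 substitutions/site.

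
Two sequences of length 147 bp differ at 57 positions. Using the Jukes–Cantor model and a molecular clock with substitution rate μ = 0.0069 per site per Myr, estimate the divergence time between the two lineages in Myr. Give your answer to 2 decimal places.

p = 57/147 ≈ 0.387755.
d = −(3/4) ln(1 − 4p/3) = −0.75 ln(1 − 0.517007) = −0.75 ln(0.482993)
  = −0.75 × (-0.727753) = 0.545815 substitutions/site.
Under a molecular clock d = 2μt, so t = d/(2μ) = 0.545815 / (2 × 0.0069) = 39.55 Myr.

39.55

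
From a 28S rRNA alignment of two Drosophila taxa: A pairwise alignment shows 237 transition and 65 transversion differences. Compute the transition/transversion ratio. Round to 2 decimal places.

R = 237/65 = 3.646153… ≈ 3.65 (to 2 d.p.).

3.65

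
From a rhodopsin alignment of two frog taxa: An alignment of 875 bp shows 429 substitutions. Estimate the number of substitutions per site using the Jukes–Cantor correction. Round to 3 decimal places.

p = 429/875 ≈ 0.490286.
d = −(3/4) ln(1 − 4p/3) = −0.75 ln(1 − 0.653715) = −0.75 ln(0.346285)
  = −0.75 × (-1.060493) = 0.795370 substitutions/site.

0.795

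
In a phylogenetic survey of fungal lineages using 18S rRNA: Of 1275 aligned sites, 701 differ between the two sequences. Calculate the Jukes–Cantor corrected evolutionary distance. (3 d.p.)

p = 701/1275 ≈ 0.549804.
d = −(3/4) ln(1 − 4p/3) = −0.75 ln(1 − 0.733072) = −0.75 ln(0.266928)
  = −0.75 × (-1.320776) = 0.990582 substitutions/site.

0.991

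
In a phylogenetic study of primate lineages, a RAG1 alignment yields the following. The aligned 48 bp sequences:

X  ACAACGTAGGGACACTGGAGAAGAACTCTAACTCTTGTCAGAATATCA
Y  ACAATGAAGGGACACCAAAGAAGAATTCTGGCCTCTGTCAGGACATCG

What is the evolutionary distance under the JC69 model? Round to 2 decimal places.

0.37

The sequences differ at 14 of 48 sites, so p = 14/48 ≈ 0.291667.
d = −(3/4) ln(1 − 4p/3) = −0.75 ln(1 − 0.388889) = −0.75 ln(0.611111)
  = −0.75 × (-0.492477) = 0.369358 substitutions/site.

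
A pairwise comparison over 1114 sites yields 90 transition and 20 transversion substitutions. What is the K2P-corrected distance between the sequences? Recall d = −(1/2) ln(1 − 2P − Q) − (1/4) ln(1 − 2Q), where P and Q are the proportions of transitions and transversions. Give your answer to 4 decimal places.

P = 90/1114 ≈ 0.08079 and Q = 20/1114 ≈ 0.017953.
Under the Kimura two-parameter model, d = −½ ln(1 − 2P − Q) − ¼ ln(1 − 2Q).
1 − 2P − Q = 0.820467, giving −½ ln(0.820467) = 0.098941.
1 − 2Q = 0.964094, giving −¼ ln(0.964094) = 0.009142.
d = 0.098941 + 0.009142 = 0.108083.

0.1081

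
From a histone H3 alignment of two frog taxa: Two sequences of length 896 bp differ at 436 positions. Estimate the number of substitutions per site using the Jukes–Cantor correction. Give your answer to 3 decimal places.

p = 436/896 ≈ 0.486607.
d = −(3/4) ln(1 − 4p/3) = −0.75 ln(1 − 0.648809) = −0.75 ln(0.351191)
  = −0.75 × (-1.046425) = 0.784819 substitutions/site.

0.785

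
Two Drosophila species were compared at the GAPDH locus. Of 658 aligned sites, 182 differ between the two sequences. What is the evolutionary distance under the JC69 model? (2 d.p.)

0.35

p = 182/658 ≈ 0.276596.
d = −(3/4) ln(1 − 4p/3) = −0.75 ln(1 − 0.368795) = −0.75 ln(0.631205)
  = −0.75 × (-0.460125) = 0.345094 substitutions/site.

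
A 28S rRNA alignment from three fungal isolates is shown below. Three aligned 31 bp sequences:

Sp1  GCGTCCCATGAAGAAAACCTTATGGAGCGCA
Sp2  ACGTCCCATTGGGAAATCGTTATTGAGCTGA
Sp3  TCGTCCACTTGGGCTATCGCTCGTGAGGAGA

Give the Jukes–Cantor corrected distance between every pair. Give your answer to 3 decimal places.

Sp1–Sp2: 9/31 sites differ → p ≈ 0.290323, d = −0.75 ln(1 − 0.387097) = 0.367161 ≈ 0.367.
Sp1–Sp3: 17/31 sites differ → p ≈ 0.548387, d = −0.75 ln(1 − 0.731183) = 0.985293 ≈ 0.985.
Sp2–Sp3: 10/31 sites differ → p ≈ 0.322581, d = −0.75 ln(1 − 0.430108) = 0.421731 ≈ 0.422.

d(Sp1,Sp2) = 0.367, d(Sp1,Sp3) = 0.985, d(Sp2,Sp3) = 0.422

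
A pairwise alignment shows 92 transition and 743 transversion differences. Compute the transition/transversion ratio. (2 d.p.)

R = 92/743 = 0.123822… ≈ 0.12 (to 2 d.p.).

0.12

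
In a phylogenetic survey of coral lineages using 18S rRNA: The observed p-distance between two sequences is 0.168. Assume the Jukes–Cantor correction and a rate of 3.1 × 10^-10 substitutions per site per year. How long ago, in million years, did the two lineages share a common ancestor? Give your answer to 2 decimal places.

d = −(3/4) ln(1 − 4p/3) = −0.75 ln(1 − 0.224) = −0.75 ln(0.776)
  = −0.75 × (-0.253603) = 0.190202 substitutions/site.
Under a molecular clock d = 2μt, so t = d/(2μ) = 0.190202 / (2 × 3.1 × 10^-10) = 306.78 million years.

306.78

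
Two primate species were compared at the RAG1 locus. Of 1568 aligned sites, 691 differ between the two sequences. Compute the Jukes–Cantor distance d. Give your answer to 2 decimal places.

p = 691/1568 ≈ 0.440689.
d = −(3/4) ln(1 − 4p/3) = −0.75 ln(1 − 0.587585) = −0.75 ln(0.412415)
  = −0.75 × (-0.885725) = 0.664294 substitutions/site.

0.66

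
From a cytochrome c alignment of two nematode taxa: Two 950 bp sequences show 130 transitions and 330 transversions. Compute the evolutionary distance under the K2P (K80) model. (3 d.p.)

P = 130/950 ≈ 0.136842 and Q = 330/950 ≈ 0.347368.
Under the Kimura two-parameter model, d = −½ ln(1 − 2P − Q) − ¼ ln(1 − 2Q).
1 − 2P − Q = 0.378948, giving −½ ln(0.378948) = 0.485178.
1 − 2Q = 0.305264, giving −¼ ln(0.305264) = 0.296645.
d = 0.485178 + 0.296645 = 0.781823.

0.782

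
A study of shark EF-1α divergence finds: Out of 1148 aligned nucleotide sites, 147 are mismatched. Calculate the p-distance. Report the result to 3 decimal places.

0.128

p = 147/1148 = 0.128048… ≈ 0.128 (to 3 d.p.).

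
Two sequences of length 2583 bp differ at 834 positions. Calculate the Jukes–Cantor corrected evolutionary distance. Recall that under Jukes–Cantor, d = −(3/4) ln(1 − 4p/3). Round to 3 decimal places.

0.422

p = 834/2583 ≈ 0.32288.
d = −(3/4) ln(1 − 4p/3) = −0.75 ln(1 − 0.430507) = −0.75 ln(0.569493)
  = −0.75 × (-0.563009) = 0.422257 substitutions/site.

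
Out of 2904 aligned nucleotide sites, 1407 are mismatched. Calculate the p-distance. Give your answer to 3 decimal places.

p = 1407/2904 = 0.484504… ≈ 0.485 (to 3 d.p.).

0.485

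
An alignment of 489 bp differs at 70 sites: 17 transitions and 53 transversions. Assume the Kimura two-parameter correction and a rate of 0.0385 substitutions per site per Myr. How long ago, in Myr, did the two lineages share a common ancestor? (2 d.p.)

P = 17/489 ≈ 0.034765 and Q = 53/489 ≈ 0.108384.
Under the Kimura two-parameter model, d = −½ ln(1 − 2P − Q) − ¼ ln(1 − 2Q).
1 − 2P − Q = 0.822086, giving −½ ln(0.822086) = 0.097955.
1 − 2Q = 0.783232, giving −¼ ln(0.783232) = 0.061082.
d = 0.097955 + 0.061082 = 0.159037.
Under a molecular clock d = 2μt, so t = d/(2μ) = 0.159037 / (2 × 0.0385) = 2.07 Myr.

2.07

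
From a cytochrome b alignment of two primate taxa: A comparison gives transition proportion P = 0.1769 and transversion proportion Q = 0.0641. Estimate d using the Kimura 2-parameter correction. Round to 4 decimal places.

Under the Kimura two-parameter model, d = −½ ln(1 − 2P − Q) − ¼ ln(1 − 2Q).
1 − 2P − Q = 0.5821, giving −½ ln(0.5821) = 0.270557.
1 − 2Q = 0.8718, giving −¼ ln(0.8718) = 0.034299.
d = 0.270557 + 0.034299 = 0.304856.

0.3049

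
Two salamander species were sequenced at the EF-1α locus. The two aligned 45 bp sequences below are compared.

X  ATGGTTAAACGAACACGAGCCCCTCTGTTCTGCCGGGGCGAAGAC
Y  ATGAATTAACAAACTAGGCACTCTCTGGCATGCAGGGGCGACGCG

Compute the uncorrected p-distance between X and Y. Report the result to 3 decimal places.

The sequences differ at 17 of 45 positions.
p = 17/45 = 0.377777… ≈ 0.378 (to 3 d.p.).

0.378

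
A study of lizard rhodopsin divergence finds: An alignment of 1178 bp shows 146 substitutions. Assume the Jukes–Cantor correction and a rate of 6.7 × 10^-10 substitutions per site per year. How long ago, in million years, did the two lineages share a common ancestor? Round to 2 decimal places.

101.10

p = 146/1178 ≈ 0.123939.
d = −(3/4) ln(1 − 4p/3) = −0.75 ln(1 − 0.165252) = −0.75 ln(0.834748)
  = −0.75 × (-0.180625) = 0.135469 substitutions/site.
Under a molecular clock d = 2μt, so t = d/(2μ) = 0.135469 / (2 × 6.7 × 10^-10) = 101.10 million years.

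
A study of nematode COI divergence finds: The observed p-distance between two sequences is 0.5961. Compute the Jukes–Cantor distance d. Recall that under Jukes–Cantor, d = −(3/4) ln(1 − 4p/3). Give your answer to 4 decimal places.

1.1878

d = −(3/4) ln(1 − 4p/3) = −0.75 ln(1 − 0.7948) = −0.75 ln(0.2052)
  = −0.75 × (-1.583770) = 1.187828 substitutions/site.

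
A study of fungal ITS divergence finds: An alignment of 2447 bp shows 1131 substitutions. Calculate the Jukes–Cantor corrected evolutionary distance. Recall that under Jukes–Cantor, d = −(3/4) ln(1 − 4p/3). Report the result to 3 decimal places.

p = 1131/2447 ≈ 0.462199.
d = −(3/4) ln(1 − 4p/3) = −0.75 ln(1 − 0.616265) = −0.75 ln(0.383735)
  = −0.75 × (-0.957803) = 0.718352 substitutions/site.

0.718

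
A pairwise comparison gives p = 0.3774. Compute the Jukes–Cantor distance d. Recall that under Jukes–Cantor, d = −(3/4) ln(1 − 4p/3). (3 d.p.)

d = −(3/4) ln(1 − 4p/3) = −0.75 ln(1 − 0.5032) = −0.75 ln(0.4968)
  = −0.75 × (-0.699568) = 0.524676 substitutions/site.

0.525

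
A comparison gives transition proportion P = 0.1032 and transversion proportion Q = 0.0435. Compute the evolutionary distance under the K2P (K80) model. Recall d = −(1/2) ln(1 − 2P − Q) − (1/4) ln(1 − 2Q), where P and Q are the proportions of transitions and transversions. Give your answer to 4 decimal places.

Under the Kimura two-parameter model, d = −½ ln(1 − 2P − Q) − ¼ ln(1 − 2Q).
1 − 2P − Q = 0.7501, giving −½ ln(0.7501) = 0.143774.
1 − 2Q = 0.913, giving −¼ ln(0.913) = 0.022755.
d = 0.143774 + 0.022755 = 0.166529.

0.1665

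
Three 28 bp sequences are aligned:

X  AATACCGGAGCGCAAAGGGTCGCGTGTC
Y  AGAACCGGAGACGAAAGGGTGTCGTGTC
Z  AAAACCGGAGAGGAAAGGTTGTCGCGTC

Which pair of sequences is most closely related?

X–Y: 7/28 differ, p = 0.250, d = 0.304.
X–Z: 7/28 differ, p = 0.250, d = 0.304.
Y–Z: 4/28 differ, p = 0.143, d = 0.158.
The smallest distance is between Y and Z.

Y and Z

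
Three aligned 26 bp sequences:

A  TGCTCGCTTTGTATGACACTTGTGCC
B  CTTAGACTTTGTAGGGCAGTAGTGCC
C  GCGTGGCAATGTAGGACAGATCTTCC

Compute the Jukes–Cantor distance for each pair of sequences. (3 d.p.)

A–B: 10/26 sites differ → p ≈ 0.384615, d = −0.75 ln(1 − 0.51282) = 0.539341 ≈ 0.539.
A–C: 11/26 sites differ → p ≈ 0.423077, d = −0.75 ln(1 − 0.564103) = 0.622762 ≈ 0.623.
B–C: 12/26 sites differ → p ≈ 0.461538, d = −0.75 ln(1 − 0.615384) = 0.716632 ≈ 0.717.

d(A,B) = 0.539, d(A,C) = 0.623, d(B,C) = 0.717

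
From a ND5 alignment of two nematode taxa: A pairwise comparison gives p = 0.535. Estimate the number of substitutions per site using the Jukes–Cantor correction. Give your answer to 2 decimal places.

d = −(3/4) ln(1 − 4p/3) = −0.75 ln(1 − 0.713333) = −0.75 ln(0.286667)
  = −0.75 × (-1.249434) = 0.937076 substitutions/site.

0.94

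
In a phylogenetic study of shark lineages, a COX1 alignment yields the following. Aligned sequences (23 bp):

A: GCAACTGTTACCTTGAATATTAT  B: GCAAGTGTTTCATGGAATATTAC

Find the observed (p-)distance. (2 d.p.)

0.22

The sequences differ at 5 of 23 positions (sites 5, 10, 12, 14, 23).
p = 5/23 = 0.217391… ≈ 0.22 (to 2 d.p.).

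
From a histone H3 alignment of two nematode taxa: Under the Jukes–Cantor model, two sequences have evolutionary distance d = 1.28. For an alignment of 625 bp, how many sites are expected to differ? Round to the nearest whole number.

Invert JC69: p = (3/4)(1 − e^(−4d/3)) = 0.75 × (1 − e^(-1.706667)) = 0.75 × (1 − 0.181470) = 0.613898.
Expected differing sites = pL ≈ 0.613898 × 625 = 383.68625 ≈ 384.

384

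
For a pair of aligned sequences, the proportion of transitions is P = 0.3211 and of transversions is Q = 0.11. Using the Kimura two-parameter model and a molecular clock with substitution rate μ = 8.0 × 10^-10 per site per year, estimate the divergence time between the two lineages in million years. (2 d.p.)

474.80

Under the Kimura two-parameter model, d = −½ ln(1 − 2P − Q) − ¼ ln(1 − 2Q).
1 − 2P − Q = 0.2478, giving −½ ln(0.2478) = 0.697567.
1 − 2Q = 0.78, giving −¼ ln(0.78) = 0.062115.
d = 0.697567 + 0.062115 = 0.759682.
Under a molecular clock d = 2μt, so t = d/(2μ) = 0.759682 / (2 × 8.0 × 10^-10) = 474.80 million years.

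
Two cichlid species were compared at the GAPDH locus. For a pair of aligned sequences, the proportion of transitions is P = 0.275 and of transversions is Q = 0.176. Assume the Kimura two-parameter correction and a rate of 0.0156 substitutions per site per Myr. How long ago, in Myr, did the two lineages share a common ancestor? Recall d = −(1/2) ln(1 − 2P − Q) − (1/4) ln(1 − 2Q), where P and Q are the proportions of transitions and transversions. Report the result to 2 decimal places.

Under the Kimura two-parameter model, d = −½ ln(1 − 2P − Q) − ¼ ln(1 − 2Q).
1 − 2P − Q = 0.274, giving −½ ln(0.274) = 0.647314.
1 − 2Q = 0.648, giving −¼ ln(0.648) = 0.108466.
d = 0.647314 + 0.108466 = 0.755780.
Under a molecular clock d = 2μt, so t = d/(2μ) = 0.755780 / (2 × 0.0156) = 24.22 Myr.

24.22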